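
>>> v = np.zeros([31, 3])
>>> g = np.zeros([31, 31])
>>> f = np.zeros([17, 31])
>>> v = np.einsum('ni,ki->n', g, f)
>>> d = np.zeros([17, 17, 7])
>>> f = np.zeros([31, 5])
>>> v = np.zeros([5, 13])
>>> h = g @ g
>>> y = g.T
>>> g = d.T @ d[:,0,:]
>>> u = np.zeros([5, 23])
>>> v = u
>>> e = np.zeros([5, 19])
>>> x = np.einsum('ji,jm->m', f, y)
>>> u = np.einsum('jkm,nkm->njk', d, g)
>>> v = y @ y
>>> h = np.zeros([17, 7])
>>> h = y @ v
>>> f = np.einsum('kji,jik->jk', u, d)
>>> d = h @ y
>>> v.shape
(31, 31)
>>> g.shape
(7, 17, 7)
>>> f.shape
(17, 7)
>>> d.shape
(31, 31)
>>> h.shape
(31, 31)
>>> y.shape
(31, 31)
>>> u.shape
(7, 17, 17)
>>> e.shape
(5, 19)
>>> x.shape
(31,)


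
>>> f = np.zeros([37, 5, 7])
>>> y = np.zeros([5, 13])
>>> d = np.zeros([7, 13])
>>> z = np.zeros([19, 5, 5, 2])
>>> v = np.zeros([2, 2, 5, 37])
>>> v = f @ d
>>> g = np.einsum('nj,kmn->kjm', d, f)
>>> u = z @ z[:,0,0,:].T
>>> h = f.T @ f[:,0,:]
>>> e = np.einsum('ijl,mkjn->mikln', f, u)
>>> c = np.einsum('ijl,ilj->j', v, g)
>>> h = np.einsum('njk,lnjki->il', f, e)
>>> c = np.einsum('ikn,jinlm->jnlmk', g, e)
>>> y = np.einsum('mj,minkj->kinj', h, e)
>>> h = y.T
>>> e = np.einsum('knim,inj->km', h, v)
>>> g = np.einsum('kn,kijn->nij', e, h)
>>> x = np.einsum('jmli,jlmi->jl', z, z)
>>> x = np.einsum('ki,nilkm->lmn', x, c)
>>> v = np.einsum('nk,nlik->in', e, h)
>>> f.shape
(37, 5, 7)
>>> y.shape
(7, 37, 5, 19)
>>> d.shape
(7, 13)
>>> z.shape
(19, 5, 5, 2)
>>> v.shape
(37, 19)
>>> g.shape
(7, 5, 37)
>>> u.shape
(19, 5, 5, 19)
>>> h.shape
(19, 5, 37, 7)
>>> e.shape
(19, 7)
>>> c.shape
(19, 5, 7, 19, 13)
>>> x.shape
(7, 13, 19)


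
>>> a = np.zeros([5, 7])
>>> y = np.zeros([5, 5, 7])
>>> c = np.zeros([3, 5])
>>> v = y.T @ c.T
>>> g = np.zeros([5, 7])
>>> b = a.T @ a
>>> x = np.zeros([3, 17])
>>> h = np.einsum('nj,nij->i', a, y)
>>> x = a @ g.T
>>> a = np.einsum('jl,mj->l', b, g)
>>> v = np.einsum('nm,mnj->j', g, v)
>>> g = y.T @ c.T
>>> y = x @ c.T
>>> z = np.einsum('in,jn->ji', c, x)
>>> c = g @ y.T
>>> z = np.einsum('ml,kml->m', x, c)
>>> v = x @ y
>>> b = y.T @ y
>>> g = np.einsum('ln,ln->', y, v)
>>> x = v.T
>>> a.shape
(7,)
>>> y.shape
(5, 3)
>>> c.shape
(7, 5, 5)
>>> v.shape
(5, 3)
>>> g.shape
()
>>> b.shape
(3, 3)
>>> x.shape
(3, 5)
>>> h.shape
(5,)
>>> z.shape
(5,)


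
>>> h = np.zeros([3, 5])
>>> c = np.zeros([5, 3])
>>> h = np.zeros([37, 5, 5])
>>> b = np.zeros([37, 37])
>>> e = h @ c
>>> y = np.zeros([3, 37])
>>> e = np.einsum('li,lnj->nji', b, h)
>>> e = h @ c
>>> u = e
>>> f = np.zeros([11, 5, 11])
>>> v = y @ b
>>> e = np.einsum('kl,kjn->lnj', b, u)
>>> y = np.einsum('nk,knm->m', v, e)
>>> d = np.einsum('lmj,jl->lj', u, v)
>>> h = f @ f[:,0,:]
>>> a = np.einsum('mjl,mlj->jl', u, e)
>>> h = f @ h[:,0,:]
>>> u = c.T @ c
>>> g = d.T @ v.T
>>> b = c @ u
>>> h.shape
(11, 5, 11)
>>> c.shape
(5, 3)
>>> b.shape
(5, 3)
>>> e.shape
(37, 3, 5)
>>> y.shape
(5,)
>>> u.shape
(3, 3)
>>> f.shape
(11, 5, 11)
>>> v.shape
(3, 37)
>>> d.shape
(37, 3)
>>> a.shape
(5, 3)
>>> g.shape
(3, 3)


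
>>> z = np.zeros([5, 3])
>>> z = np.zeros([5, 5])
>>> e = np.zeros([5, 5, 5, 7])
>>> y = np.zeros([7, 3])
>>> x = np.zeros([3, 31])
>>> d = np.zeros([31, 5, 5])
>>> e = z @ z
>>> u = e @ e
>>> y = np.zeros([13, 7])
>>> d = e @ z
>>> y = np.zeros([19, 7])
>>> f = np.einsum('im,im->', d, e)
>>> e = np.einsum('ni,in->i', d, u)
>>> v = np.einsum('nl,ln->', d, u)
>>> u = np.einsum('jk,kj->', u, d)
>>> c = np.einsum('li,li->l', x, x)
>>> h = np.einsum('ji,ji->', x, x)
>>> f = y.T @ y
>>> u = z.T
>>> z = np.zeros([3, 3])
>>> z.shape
(3, 3)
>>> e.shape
(5,)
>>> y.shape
(19, 7)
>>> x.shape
(3, 31)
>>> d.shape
(5, 5)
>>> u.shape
(5, 5)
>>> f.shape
(7, 7)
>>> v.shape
()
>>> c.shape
(3,)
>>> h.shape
()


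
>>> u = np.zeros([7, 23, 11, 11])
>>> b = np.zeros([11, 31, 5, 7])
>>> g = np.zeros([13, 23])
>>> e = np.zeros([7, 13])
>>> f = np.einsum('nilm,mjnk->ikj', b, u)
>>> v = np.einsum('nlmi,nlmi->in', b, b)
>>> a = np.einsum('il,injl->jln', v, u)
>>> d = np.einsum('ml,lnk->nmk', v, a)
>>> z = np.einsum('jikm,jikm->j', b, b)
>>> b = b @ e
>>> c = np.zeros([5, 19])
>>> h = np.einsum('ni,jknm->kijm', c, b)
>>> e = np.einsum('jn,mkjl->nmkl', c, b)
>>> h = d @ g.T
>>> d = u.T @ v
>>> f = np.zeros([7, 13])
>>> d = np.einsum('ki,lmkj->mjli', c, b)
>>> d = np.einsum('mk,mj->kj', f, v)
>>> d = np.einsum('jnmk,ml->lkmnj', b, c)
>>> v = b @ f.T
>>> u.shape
(7, 23, 11, 11)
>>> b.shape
(11, 31, 5, 13)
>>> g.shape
(13, 23)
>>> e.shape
(19, 11, 31, 13)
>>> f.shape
(7, 13)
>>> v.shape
(11, 31, 5, 7)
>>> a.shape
(11, 11, 23)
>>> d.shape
(19, 13, 5, 31, 11)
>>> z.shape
(11,)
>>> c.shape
(5, 19)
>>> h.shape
(11, 7, 13)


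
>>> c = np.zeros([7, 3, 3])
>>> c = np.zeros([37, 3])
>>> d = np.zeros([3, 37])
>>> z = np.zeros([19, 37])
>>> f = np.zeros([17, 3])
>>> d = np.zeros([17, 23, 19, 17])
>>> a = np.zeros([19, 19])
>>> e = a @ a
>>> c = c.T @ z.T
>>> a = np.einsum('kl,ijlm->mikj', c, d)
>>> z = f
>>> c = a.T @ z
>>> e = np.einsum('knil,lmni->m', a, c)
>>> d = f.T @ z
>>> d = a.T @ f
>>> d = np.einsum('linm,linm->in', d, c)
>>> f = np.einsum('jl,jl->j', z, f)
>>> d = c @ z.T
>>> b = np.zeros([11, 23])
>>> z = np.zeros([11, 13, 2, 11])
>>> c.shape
(23, 3, 17, 3)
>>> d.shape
(23, 3, 17, 17)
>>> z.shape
(11, 13, 2, 11)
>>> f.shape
(17,)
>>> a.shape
(17, 17, 3, 23)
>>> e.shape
(3,)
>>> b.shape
(11, 23)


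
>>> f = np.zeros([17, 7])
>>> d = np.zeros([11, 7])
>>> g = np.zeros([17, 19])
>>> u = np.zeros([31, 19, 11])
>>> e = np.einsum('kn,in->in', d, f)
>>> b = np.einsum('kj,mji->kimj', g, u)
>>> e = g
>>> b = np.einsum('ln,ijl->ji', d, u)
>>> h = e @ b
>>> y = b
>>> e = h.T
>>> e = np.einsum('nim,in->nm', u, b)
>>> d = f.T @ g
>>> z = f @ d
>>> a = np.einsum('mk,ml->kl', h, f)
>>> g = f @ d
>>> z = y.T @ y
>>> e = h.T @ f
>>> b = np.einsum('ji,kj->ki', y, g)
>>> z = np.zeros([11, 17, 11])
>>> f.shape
(17, 7)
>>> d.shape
(7, 19)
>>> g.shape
(17, 19)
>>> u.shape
(31, 19, 11)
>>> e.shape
(31, 7)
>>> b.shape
(17, 31)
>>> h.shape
(17, 31)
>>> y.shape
(19, 31)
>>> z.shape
(11, 17, 11)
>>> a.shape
(31, 7)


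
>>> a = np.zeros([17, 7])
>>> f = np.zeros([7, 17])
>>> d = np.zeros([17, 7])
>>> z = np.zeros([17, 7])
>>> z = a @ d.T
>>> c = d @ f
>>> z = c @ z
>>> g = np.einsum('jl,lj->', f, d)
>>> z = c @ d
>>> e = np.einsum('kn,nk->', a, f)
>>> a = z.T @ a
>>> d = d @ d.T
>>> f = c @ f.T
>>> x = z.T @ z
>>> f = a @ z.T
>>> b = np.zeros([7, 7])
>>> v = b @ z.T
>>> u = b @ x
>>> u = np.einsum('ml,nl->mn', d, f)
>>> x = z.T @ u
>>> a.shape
(7, 7)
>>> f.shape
(7, 17)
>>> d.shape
(17, 17)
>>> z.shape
(17, 7)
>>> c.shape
(17, 17)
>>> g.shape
()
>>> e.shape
()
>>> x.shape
(7, 7)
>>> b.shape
(7, 7)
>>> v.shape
(7, 17)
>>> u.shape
(17, 7)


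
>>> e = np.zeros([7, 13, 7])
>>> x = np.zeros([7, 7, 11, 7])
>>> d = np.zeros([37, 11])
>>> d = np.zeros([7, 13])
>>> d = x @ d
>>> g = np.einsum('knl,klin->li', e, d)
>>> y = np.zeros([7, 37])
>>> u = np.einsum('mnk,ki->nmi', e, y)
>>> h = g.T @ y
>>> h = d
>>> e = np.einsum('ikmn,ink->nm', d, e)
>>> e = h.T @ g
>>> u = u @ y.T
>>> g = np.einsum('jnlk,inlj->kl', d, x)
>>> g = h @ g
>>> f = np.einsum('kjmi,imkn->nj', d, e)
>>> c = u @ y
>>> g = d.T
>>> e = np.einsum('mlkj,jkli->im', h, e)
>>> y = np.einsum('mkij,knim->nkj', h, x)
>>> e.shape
(11, 7)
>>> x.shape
(7, 7, 11, 7)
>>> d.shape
(7, 7, 11, 13)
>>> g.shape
(13, 11, 7, 7)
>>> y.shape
(7, 7, 13)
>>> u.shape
(13, 7, 7)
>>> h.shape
(7, 7, 11, 13)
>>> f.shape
(11, 7)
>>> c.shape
(13, 7, 37)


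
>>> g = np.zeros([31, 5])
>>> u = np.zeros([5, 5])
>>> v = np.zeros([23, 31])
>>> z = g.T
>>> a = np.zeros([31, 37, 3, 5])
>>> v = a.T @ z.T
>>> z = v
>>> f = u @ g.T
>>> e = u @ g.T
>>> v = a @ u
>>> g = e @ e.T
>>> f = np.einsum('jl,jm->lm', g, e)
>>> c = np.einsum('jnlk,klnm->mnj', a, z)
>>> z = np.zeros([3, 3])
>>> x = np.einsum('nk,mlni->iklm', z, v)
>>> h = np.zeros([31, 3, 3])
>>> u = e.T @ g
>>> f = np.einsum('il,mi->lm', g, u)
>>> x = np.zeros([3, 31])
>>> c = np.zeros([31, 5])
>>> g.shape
(5, 5)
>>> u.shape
(31, 5)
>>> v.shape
(31, 37, 3, 5)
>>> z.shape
(3, 3)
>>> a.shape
(31, 37, 3, 5)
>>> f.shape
(5, 31)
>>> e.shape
(5, 31)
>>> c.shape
(31, 5)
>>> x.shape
(3, 31)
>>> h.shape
(31, 3, 3)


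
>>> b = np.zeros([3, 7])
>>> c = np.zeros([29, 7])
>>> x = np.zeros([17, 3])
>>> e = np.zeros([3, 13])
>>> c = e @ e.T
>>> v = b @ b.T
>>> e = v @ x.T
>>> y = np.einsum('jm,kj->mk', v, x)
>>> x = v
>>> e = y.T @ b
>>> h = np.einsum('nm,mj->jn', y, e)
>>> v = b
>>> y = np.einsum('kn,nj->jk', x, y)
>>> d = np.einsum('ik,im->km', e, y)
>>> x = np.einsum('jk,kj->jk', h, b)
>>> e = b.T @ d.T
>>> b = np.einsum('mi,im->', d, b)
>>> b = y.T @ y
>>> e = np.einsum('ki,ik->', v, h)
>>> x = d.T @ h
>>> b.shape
(3, 3)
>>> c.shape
(3, 3)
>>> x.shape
(3, 3)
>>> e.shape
()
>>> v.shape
(3, 7)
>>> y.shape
(17, 3)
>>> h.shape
(7, 3)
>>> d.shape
(7, 3)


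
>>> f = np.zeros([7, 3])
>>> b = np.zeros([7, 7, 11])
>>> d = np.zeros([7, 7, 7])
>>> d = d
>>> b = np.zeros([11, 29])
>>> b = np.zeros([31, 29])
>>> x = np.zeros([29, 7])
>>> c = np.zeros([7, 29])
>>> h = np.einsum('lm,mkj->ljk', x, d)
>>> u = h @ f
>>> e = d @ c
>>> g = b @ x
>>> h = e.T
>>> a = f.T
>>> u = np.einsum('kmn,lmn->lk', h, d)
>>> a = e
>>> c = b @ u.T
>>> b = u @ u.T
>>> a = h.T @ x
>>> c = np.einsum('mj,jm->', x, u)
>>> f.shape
(7, 3)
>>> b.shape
(7, 7)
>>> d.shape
(7, 7, 7)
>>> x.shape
(29, 7)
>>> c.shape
()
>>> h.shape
(29, 7, 7)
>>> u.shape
(7, 29)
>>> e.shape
(7, 7, 29)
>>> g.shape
(31, 7)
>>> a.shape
(7, 7, 7)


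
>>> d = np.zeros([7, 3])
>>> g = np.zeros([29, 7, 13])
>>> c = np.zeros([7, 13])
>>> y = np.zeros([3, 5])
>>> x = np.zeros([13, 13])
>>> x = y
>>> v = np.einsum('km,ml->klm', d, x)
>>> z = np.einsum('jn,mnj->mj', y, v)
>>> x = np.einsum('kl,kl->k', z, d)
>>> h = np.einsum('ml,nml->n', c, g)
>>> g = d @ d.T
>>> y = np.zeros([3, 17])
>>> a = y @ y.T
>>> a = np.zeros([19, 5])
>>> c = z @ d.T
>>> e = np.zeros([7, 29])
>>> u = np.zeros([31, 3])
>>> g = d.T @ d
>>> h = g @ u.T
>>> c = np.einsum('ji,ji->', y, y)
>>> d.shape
(7, 3)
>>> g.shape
(3, 3)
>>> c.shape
()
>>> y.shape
(3, 17)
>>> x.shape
(7,)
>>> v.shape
(7, 5, 3)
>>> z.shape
(7, 3)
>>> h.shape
(3, 31)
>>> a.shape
(19, 5)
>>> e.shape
(7, 29)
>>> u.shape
(31, 3)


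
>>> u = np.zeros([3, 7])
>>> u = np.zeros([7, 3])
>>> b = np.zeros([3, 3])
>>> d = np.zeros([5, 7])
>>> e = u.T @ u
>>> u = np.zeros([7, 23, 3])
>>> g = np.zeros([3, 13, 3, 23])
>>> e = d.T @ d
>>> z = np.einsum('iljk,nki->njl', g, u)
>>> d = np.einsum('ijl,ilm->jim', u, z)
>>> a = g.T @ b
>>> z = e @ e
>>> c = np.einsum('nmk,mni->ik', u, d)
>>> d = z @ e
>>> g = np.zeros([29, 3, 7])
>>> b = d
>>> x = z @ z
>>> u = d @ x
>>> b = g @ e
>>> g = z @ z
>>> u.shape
(7, 7)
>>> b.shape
(29, 3, 7)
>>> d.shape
(7, 7)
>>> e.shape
(7, 7)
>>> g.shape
(7, 7)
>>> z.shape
(7, 7)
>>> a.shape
(23, 3, 13, 3)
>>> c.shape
(13, 3)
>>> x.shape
(7, 7)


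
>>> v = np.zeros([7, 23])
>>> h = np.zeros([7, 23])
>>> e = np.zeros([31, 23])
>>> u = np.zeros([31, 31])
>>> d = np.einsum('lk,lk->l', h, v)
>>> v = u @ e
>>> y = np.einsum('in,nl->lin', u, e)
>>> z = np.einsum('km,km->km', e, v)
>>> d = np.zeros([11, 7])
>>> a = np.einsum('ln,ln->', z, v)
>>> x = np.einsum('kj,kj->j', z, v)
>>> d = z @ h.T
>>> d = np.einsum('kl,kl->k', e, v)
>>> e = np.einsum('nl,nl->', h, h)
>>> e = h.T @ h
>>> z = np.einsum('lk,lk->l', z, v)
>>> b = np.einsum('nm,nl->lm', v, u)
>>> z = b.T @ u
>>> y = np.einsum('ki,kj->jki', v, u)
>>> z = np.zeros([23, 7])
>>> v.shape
(31, 23)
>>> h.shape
(7, 23)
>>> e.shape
(23, 23)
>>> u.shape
(31, 31)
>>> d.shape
(31,)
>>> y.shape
(31, 31, 23)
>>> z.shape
(23, 7)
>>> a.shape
()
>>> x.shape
(23,)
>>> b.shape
(31, 23)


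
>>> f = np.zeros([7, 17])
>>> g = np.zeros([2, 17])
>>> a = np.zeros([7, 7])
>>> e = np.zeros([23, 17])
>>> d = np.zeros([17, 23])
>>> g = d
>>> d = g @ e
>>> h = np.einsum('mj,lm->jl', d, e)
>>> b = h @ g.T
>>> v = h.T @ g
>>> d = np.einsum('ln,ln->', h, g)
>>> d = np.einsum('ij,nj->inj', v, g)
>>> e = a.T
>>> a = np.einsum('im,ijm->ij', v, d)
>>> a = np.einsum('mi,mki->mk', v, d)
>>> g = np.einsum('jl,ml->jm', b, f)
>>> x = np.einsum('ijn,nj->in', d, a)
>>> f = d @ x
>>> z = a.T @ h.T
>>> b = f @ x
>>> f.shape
(23, 17, 23)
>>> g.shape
(17, 7)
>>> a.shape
(23, 17)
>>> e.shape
(7, 7)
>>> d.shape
(23, 17, 23)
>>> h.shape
(17, 23)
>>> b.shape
(23, 17, 23)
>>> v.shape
(23, 23)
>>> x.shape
(23, 23)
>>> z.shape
(17, 17)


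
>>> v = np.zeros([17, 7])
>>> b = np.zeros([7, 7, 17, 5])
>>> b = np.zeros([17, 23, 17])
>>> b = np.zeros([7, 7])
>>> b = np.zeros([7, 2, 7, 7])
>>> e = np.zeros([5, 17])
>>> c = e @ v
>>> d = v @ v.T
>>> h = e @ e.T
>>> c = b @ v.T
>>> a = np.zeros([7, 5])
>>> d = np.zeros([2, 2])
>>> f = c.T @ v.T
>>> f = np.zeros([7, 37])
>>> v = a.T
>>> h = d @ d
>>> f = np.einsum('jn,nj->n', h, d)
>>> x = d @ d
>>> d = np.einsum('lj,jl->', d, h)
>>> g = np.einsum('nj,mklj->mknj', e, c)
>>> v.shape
(5, 7)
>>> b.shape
(7, 2, 7, 7)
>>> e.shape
(5, 17)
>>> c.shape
(7, 2, 7, 17)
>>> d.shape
()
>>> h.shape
(2, 2)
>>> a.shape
(7, 5)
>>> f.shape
(2,)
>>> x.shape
(2, 2)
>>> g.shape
(7, 2, 5, 17)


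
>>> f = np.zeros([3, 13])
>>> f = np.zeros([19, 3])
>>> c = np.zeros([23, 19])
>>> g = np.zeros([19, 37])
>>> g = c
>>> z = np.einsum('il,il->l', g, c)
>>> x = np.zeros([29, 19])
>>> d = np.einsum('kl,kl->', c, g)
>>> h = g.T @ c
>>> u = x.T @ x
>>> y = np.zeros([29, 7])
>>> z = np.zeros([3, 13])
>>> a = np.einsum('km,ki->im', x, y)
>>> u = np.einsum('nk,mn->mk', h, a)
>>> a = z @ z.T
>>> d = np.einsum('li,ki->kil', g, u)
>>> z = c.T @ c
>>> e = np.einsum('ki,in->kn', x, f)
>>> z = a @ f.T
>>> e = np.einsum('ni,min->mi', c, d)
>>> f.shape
(19, 3)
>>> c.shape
(23, 19)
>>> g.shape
(23, 19)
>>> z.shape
(3, 19)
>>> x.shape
(29, 19)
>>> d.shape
(7, 19, 23)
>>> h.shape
(19, 19)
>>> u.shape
(7, 19)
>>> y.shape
(29, 7)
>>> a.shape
(3, 3)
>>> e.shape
(7, 19)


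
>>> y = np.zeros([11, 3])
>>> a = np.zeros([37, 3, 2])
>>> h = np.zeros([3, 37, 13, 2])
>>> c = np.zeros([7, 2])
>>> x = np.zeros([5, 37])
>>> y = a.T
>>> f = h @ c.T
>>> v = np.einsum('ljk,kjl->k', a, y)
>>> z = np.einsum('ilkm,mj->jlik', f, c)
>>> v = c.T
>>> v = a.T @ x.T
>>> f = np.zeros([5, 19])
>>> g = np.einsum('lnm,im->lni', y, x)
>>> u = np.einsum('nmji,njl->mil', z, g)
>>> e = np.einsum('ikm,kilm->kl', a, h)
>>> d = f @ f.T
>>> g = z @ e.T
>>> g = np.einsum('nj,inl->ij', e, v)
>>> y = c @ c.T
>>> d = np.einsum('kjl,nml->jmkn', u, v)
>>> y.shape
(7, 7)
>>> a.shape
(37, 3, 2)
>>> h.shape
(3, 37, 13, 2)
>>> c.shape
(7, 2)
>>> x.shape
(5, 37)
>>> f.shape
(5, 19)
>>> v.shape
(2, 3, 5)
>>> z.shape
(2, 37, 3, 13)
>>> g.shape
(2, 13)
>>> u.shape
(37, 13, 5)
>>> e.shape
(3, 13)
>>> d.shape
(13, 3, 37, 2)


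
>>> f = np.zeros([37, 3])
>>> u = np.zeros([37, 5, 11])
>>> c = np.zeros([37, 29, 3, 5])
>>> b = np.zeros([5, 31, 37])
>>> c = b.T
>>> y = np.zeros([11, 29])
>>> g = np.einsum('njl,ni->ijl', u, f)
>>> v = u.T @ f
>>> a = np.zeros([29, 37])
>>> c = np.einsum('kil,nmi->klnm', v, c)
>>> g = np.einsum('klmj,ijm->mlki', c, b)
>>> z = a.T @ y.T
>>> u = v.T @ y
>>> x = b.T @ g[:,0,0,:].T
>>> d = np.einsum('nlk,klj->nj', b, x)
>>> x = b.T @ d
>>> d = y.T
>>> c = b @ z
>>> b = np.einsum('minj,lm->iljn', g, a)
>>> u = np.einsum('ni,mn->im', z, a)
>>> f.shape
(37, 3)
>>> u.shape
(11, 29)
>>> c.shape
(5, 31, 11)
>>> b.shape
(3, 29, 5, 11)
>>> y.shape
(11, 29)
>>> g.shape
(37, 3, 11, 5)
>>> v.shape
(11, 5, 3)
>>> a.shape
(29, 37)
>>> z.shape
(37, 11)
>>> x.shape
(37, 31, 37)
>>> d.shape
(29, 11)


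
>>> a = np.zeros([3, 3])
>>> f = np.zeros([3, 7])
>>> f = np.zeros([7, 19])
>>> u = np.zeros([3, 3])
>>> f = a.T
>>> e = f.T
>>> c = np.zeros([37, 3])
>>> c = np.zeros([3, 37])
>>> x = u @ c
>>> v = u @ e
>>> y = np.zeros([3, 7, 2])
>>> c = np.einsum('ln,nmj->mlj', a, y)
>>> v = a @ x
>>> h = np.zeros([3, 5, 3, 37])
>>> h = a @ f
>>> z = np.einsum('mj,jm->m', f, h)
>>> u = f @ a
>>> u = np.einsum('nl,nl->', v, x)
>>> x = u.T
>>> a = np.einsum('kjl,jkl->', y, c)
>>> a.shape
()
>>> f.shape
(3, 3)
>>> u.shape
()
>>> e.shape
(3, 3)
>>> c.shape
(7, 3, 2)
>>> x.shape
()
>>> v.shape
(3, 37)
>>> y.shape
(3, 7, 2)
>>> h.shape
(3, 3)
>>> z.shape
(3,)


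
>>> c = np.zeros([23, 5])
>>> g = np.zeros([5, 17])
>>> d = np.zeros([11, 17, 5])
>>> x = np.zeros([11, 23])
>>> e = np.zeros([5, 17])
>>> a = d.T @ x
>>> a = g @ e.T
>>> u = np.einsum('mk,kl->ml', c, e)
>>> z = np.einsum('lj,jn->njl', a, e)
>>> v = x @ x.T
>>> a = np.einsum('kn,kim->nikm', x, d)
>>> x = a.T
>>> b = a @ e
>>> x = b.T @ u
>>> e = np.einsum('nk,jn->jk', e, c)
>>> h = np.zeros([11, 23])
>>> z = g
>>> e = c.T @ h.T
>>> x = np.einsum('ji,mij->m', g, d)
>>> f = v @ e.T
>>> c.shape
(23, 5)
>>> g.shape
(5, 17)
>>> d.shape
(11, 17, 5)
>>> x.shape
(11,)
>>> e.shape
(5, 11)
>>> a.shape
(23, 17, 11, 5)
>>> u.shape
(23, 17)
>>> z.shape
(5, 17)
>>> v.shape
(11, 11)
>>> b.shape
(23, 17, 11, 17)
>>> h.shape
(11, 23)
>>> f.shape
(11, 5)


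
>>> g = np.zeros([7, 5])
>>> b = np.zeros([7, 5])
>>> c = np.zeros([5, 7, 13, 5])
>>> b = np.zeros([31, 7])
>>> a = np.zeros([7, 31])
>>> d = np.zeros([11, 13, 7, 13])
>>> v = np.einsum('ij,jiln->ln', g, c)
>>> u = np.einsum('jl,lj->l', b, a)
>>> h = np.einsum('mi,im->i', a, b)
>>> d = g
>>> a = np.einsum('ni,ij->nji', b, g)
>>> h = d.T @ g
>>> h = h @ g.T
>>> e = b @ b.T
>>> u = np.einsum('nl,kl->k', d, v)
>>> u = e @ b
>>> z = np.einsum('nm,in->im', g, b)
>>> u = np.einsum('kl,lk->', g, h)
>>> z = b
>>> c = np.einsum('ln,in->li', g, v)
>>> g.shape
(7, 5)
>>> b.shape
(31, 7)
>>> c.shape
(7, 13)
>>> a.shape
(31, 5, 7)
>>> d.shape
(7, 5)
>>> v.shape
(13, 5)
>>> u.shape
()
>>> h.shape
(5, 7)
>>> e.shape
(31, 31)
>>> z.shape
(31, 7)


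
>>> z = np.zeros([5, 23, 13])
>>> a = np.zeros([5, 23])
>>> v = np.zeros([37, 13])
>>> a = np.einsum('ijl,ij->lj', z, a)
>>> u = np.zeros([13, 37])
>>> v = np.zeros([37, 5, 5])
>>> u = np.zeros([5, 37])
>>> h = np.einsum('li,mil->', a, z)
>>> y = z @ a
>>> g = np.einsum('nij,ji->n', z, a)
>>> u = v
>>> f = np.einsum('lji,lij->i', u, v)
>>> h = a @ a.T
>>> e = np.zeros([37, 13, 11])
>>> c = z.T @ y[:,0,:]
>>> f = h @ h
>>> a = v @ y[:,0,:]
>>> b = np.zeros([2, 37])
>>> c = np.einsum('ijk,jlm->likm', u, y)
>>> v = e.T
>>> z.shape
(5, 23, 13)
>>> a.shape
(37, 5, 23)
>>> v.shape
(11, 13, 37)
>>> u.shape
(37, 5, 5)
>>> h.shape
(13, 13)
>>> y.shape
(5, 23, 23)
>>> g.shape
(5,)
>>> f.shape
(13, 13)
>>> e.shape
(37, 13, 11)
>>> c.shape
(23, 37, 5, 23)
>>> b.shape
(2, 37)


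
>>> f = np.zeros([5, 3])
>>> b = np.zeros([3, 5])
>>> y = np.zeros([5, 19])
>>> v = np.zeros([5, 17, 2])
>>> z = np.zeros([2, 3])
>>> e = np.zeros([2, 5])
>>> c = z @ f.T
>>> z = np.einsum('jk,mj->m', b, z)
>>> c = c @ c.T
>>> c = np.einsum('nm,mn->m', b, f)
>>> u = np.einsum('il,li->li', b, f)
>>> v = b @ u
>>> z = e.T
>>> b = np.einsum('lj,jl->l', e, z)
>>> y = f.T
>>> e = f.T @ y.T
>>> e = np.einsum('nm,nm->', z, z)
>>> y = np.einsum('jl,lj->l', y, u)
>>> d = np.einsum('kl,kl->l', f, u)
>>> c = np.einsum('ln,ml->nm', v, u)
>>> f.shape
(5, 3)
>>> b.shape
(2,)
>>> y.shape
(5,)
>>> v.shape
(3, 3)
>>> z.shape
(5, 2)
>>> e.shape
()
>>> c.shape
(3, 5)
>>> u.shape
(5, 3)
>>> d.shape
(3,)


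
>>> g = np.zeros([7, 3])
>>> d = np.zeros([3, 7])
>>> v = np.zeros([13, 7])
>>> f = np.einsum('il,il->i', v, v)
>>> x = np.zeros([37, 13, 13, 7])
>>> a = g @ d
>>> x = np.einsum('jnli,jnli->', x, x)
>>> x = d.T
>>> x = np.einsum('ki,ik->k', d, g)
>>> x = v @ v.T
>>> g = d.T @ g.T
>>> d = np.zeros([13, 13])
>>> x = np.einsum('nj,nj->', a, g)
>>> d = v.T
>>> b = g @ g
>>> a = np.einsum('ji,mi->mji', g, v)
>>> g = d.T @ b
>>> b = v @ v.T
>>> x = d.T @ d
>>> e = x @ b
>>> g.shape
(13, 7)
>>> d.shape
(7, 13)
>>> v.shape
(13, 7)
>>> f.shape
(13,)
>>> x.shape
(13, 13)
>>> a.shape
(13, 7, 7)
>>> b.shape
(13, 13)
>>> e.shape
(13, 13)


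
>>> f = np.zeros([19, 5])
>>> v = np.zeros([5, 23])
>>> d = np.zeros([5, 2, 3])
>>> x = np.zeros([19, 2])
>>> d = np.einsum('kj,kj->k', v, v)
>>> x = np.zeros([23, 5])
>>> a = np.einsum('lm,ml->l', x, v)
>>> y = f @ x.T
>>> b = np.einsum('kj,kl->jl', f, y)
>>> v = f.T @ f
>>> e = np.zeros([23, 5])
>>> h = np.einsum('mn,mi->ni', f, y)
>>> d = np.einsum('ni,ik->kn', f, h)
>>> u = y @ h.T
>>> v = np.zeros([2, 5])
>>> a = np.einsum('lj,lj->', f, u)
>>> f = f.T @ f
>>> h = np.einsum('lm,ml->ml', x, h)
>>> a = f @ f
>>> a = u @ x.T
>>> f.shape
(5, 5)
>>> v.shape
(2, 5)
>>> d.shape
(23, 19)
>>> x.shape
(23, 5)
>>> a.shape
(19, 23)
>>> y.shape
(19, 23)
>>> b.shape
(5, 23)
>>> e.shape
(23, 5)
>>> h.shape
(5, 23)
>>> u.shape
(19, 5)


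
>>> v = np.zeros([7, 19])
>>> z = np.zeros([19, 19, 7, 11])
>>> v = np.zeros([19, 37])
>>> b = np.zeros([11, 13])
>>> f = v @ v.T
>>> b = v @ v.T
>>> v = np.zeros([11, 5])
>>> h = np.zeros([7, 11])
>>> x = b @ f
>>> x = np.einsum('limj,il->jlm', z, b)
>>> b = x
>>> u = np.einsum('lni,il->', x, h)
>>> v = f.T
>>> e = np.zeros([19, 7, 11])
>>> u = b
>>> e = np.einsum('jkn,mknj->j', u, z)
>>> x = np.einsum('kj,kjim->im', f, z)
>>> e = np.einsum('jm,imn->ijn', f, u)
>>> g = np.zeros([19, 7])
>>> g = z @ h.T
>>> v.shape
(19, 19)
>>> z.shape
(19, 19, 7, 11)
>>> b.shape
(11, 19, 7)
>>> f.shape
(19, 19)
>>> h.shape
(7, 11)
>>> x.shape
(7, 11)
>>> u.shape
(11, 19, 7)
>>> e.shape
(11, 19, 7)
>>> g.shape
(19, 19, 7, 7)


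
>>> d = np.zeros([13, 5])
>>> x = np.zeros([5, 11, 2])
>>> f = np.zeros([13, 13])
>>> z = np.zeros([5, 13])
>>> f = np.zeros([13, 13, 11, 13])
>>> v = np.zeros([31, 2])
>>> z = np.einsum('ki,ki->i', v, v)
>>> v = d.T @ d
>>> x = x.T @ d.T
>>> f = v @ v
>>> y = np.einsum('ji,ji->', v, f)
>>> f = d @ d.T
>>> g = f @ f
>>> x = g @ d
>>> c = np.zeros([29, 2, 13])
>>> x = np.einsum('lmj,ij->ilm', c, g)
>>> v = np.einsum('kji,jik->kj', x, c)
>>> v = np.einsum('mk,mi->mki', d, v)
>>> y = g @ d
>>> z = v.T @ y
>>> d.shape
(13, 5)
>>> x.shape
(13, 29, 2)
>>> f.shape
(13, 13)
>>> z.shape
(29, 5, 5)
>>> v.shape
(13, 5, 29)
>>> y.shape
(13, 5)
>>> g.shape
(13, 13)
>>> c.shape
(29, 2, 13)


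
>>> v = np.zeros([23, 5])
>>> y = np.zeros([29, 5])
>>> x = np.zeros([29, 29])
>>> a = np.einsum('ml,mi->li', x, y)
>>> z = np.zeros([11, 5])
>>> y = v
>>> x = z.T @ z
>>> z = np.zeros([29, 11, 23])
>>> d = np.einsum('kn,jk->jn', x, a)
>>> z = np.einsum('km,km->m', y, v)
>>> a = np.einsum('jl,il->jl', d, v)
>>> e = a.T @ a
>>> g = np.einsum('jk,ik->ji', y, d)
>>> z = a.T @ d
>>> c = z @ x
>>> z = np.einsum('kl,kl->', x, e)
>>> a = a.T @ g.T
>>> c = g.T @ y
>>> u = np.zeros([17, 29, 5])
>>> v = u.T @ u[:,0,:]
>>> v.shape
(5, 29, 5)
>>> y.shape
(23, 5)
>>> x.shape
(5, 5)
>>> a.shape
(5, 23)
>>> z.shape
()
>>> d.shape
(29, 5)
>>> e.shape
(5, 5)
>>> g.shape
(23, 29)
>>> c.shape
(29, 5)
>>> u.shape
(17, 29, 5)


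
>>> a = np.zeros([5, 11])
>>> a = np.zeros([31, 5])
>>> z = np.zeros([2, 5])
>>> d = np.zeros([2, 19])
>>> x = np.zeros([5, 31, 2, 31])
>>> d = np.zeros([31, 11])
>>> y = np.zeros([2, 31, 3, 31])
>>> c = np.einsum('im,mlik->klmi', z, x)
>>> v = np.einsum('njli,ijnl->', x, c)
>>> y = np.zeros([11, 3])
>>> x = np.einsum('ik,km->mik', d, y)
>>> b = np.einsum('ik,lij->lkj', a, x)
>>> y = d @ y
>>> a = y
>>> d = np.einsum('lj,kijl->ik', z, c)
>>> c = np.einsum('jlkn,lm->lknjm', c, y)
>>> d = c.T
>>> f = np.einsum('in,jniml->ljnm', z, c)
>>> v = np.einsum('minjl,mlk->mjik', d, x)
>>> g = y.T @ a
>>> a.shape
(31, 3)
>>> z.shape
(2, 5)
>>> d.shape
(3, 31, 2, 5, 31)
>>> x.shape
(3, 31, 11)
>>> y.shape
(31, 3)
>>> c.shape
(31, 5, 2, 31, 3)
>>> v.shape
(3, 5, 31, 11)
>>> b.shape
(3, 5, 11)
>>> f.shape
(3, 31, 5, 31)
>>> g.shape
(3, 3)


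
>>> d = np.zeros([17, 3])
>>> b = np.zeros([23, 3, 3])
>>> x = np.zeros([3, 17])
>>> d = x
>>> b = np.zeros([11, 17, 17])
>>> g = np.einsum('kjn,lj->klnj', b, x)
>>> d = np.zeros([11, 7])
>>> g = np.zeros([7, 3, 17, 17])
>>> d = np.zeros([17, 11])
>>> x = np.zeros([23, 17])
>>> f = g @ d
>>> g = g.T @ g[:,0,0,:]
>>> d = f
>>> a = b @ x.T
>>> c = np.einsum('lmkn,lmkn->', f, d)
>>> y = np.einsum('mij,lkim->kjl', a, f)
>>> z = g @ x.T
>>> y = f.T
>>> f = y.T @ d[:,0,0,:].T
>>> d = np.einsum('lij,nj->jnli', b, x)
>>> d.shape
(17, 23, 11, 17)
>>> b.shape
(11, 17, 17)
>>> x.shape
(23, 17)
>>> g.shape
(17, 17, 3, 17)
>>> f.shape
(7, 3, 17, 7)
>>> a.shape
(11, 17, 23)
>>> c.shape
()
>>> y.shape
(11, 17, 3, 7)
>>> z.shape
(17, 17, 3, 23)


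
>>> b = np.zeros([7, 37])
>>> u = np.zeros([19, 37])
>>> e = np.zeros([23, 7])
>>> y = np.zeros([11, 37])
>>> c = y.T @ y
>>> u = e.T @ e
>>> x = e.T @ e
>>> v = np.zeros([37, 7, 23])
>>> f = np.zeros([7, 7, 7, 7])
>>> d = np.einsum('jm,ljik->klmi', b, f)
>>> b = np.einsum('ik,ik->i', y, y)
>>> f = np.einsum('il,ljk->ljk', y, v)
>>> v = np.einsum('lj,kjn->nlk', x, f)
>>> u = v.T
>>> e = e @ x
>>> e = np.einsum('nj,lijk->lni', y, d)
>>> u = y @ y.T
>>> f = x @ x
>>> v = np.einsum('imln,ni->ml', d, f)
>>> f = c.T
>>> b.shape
(11,)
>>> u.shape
(11, 11)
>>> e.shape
(7, 11, 7)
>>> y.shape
(11, 37)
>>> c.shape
(37, 37)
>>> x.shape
(7, 7)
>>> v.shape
(7, 37)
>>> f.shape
(37, 37)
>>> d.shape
(7, 7, 37, 7)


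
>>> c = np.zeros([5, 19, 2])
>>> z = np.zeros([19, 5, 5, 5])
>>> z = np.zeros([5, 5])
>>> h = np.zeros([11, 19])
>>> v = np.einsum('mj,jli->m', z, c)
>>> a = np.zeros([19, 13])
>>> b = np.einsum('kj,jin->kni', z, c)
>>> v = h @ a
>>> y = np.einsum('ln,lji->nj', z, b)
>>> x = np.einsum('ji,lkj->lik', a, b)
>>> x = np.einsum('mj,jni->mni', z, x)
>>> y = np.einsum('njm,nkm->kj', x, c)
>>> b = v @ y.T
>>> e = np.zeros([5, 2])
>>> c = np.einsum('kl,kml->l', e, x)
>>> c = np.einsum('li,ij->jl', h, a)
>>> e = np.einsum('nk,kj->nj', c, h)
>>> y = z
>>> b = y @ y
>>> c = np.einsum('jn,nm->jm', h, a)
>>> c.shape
(11, 13)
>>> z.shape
(5, 5)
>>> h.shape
(11, 19)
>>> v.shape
(11, 13)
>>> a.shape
(19, 13)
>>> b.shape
(5, 5)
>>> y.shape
(5, 5)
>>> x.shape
(5, 13, 2)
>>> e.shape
(13, 19)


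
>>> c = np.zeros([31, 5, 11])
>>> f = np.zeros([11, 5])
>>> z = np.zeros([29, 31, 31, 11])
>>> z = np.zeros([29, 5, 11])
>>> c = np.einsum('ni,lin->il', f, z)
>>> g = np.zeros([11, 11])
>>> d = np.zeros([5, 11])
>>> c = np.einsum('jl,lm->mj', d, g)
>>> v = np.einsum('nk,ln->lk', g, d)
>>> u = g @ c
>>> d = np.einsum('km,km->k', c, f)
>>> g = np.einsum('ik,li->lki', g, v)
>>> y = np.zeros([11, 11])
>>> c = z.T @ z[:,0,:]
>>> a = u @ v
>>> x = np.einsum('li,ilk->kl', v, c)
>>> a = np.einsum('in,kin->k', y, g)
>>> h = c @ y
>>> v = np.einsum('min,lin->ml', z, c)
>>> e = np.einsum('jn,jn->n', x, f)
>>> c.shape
(11, 5, 11)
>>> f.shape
(11, 5)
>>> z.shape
(29, 5, 11)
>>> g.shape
(5, 11, 11)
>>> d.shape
(11,)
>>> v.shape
(29, 11)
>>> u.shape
(11, 5)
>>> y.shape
(11, 11)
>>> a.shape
(5,)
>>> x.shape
(11, 5)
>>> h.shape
(11, 5, 11)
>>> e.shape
(5,)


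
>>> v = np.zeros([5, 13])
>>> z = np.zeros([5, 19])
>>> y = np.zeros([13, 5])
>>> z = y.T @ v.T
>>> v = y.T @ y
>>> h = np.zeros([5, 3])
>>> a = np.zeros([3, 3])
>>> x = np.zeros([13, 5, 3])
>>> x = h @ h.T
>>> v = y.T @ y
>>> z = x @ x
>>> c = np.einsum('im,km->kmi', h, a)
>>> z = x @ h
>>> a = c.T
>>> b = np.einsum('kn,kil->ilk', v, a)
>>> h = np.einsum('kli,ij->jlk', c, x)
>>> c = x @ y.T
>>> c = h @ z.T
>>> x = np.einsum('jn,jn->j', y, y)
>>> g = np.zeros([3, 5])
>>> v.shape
(5, 5)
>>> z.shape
(5, 3)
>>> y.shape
(13, 5)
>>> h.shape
(5, 3, 3)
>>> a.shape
(5, 3, 3)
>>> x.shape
(13,)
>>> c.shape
(5, 3, 5)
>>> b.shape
(3, 3, 5)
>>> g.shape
(3, 5)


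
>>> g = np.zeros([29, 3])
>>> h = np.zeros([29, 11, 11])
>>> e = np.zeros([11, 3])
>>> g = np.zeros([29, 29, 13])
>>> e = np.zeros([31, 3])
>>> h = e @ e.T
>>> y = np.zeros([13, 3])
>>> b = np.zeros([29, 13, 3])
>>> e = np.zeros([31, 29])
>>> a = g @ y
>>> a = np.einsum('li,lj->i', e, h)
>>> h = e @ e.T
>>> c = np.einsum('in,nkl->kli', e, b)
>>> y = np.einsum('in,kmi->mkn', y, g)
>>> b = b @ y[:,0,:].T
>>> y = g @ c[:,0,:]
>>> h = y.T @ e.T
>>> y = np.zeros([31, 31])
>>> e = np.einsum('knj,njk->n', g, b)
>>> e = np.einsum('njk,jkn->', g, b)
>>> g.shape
(29, 29, 13)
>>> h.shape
(31, 29, 31)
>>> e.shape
()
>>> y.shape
(31, 31)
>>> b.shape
(29, 13, 29)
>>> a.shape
(29,)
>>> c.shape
(13, 3, 31)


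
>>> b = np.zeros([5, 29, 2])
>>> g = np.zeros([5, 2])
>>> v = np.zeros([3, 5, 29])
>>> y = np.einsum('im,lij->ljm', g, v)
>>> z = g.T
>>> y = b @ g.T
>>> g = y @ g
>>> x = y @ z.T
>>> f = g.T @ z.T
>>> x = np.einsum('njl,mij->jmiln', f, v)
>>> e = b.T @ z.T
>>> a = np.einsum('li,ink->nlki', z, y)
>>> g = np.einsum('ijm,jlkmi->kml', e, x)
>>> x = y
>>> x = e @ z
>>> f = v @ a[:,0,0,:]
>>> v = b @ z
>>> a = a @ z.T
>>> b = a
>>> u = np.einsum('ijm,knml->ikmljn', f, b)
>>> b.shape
(29, 2, 5, 2)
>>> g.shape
(5, 2, 3)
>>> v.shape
(5, 29, 5)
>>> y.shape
(5, 29, 5)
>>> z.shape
(2, 5)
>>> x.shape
(2, 29, 5)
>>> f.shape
(3, 5, 5)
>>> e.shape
(2, 29, 2)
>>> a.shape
(29, 2, 5, 2)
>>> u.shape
(3, 29, 5, 2, 5, 2)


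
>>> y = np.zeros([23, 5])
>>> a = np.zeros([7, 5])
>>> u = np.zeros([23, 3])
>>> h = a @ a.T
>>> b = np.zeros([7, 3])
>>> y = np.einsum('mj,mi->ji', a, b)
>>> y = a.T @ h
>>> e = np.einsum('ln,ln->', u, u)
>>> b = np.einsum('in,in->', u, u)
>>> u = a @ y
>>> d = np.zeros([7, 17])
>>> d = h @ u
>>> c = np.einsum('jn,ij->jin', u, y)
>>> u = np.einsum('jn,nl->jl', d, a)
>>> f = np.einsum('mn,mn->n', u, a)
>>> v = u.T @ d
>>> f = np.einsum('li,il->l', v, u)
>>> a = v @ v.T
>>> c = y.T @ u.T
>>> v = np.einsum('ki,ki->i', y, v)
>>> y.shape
(5, 7)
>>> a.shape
(5, 5)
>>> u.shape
(7, 5)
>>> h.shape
(7, 7)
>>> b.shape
()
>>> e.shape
()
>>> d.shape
(7, 7)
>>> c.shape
(7, 7)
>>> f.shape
(5,)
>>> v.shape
(7,)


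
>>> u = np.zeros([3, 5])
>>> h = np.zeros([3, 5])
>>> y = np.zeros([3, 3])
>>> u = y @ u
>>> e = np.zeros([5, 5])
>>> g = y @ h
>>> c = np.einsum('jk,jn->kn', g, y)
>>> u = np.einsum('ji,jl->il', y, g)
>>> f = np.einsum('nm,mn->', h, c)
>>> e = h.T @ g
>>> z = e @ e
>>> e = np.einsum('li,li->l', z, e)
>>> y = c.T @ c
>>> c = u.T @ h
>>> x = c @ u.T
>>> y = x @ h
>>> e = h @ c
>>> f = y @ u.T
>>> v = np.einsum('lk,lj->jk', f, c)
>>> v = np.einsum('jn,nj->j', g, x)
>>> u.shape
(3, 5)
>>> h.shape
(3, 5)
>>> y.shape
(5, 5)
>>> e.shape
(3, 5)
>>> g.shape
(3, 5)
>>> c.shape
(5, 5)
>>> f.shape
(5, 3)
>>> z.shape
(5, 5)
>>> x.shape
(5, 3)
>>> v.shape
(3,)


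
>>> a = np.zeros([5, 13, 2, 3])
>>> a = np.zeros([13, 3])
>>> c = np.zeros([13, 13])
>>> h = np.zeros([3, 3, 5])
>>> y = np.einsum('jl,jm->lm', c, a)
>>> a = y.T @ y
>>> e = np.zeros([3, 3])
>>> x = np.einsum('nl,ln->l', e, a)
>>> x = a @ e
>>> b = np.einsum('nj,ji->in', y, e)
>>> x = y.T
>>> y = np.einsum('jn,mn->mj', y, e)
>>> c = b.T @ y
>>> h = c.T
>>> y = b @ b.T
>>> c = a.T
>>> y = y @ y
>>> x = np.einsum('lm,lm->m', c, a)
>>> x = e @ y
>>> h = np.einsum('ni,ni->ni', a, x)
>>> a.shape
(3, 3)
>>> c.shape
(3, 3)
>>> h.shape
(3, 3)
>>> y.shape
(3, 3)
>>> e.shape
(3, 3)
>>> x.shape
(3, 3)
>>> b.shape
(3, 13)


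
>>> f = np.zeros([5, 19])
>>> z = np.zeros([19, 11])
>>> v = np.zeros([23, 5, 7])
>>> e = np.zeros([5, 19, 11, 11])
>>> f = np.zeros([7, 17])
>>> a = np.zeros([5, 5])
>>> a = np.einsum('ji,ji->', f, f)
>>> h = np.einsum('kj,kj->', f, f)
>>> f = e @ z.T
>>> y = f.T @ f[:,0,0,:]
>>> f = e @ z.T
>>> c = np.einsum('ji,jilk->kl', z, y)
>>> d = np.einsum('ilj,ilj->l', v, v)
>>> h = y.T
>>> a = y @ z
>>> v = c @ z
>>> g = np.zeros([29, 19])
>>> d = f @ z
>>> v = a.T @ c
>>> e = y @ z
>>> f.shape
(5, 19, 11, 19)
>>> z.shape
(19, 11)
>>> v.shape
(11, 19, 11, 19)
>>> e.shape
(19, 11, 19, 11)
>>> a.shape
(19, 11, 19, 11)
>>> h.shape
(19, 19, 11, 19)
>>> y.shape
(19, 11, 19, 19)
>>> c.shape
(19, 19)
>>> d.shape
(5, 19, 11, 11)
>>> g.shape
(29, 19)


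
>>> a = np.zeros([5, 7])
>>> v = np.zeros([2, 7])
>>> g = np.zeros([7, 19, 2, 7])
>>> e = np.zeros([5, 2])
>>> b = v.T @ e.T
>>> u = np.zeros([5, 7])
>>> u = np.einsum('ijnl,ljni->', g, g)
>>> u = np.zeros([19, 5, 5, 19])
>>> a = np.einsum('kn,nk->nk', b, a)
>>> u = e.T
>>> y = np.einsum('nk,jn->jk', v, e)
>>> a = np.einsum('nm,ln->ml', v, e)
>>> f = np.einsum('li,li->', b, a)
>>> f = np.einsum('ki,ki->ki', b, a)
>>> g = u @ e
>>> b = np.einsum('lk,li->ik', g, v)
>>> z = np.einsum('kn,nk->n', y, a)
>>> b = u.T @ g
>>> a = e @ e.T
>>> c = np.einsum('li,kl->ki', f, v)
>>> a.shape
(5, 5)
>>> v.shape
(2, 7)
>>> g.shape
(2, 2)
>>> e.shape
(5, 2)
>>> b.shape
(5, 2)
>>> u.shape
(2, 5)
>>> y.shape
(5, 7)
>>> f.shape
(7, 5)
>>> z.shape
(7,)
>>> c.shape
(2, 5)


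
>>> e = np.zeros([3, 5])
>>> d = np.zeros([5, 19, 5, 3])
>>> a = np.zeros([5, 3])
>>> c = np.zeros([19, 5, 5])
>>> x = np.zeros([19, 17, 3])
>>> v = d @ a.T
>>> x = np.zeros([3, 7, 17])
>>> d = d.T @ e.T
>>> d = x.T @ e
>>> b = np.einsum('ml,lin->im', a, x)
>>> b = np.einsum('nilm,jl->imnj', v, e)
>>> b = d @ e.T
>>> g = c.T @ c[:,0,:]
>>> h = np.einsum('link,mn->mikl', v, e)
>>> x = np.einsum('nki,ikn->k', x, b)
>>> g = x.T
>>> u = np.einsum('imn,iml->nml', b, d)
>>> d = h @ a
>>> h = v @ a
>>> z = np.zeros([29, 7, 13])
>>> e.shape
(3, 5)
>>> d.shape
(3, 19, 5, 3)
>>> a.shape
(5, 3)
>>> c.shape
(19, 5, 5)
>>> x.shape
(7,)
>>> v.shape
(5, 19, 5, 5)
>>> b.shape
(17, 7, 3)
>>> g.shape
(7,)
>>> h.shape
(5, 19, 5, 3)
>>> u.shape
(3, 7, 5)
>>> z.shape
(29, 7, 13)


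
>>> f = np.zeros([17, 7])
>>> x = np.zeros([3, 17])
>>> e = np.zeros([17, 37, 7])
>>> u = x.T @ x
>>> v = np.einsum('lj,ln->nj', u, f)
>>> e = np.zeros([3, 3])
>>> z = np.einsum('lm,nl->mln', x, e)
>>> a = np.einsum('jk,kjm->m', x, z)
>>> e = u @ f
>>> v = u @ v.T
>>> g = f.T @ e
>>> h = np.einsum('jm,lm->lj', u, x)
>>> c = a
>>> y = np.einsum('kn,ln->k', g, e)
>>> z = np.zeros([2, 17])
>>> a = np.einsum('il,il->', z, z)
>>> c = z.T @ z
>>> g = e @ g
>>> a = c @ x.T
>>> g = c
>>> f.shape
(17, 7)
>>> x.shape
(3, 17)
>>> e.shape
(17, 7)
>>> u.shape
(17, 17)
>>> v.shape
(17, 7)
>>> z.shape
(2, 17)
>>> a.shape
(17, 3)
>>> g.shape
(17, 17)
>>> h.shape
(3, 17)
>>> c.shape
(17, 17)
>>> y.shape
(7,)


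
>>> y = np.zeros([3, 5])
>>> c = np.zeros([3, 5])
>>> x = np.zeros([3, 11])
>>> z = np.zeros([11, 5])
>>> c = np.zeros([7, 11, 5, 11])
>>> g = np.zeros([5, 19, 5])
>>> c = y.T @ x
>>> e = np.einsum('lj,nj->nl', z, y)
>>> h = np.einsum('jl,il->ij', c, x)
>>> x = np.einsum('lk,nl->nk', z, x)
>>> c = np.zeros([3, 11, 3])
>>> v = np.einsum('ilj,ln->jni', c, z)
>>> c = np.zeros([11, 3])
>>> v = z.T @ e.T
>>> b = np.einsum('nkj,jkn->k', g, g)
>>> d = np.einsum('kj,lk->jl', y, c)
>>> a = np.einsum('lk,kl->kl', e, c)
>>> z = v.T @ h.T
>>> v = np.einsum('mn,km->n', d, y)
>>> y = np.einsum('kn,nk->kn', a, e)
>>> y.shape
(11, 3)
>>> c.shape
(11, 3)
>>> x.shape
(3, 5)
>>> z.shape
(3, 3)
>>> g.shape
(5, 19, 5)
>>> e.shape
(3, 11)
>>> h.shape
(3, 5)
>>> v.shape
(11,)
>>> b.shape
(19,)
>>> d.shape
(5, 11)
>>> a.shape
(11, 3)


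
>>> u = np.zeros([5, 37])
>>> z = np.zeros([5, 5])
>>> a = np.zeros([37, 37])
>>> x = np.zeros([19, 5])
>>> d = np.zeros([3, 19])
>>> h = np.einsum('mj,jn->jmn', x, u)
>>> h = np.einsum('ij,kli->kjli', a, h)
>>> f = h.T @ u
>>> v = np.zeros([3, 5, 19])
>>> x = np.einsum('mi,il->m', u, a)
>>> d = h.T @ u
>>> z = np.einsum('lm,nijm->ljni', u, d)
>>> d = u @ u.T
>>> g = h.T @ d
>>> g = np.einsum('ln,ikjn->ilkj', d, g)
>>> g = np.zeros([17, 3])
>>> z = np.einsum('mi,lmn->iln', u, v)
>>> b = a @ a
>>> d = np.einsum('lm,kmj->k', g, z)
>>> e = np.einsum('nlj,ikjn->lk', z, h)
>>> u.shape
(5, 37)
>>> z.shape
(37, 3, 19)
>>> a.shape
(37, 37)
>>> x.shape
(5,)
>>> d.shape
(37,)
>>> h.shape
(5, 37, 19, 37)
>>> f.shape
(37, 19, 37, 37)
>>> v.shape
(3, 5, 19)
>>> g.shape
(17, 3)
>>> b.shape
(37, 37)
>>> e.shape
(3, 37)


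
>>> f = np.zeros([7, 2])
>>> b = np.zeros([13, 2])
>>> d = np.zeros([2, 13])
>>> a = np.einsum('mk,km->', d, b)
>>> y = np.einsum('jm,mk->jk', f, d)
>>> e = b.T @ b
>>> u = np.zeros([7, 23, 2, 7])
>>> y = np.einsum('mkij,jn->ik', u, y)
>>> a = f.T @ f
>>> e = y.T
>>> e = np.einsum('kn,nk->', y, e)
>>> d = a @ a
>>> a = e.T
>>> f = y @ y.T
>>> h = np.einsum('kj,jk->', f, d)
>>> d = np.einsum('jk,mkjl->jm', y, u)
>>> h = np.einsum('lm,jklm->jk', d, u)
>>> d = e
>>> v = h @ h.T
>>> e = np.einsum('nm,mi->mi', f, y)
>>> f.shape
(2, 2)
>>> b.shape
(13, 2)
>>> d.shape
()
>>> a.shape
()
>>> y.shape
(2, 23)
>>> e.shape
(2, 23)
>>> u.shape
(7, 23, 2, 7)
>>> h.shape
(7, 23)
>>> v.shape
(7, 7)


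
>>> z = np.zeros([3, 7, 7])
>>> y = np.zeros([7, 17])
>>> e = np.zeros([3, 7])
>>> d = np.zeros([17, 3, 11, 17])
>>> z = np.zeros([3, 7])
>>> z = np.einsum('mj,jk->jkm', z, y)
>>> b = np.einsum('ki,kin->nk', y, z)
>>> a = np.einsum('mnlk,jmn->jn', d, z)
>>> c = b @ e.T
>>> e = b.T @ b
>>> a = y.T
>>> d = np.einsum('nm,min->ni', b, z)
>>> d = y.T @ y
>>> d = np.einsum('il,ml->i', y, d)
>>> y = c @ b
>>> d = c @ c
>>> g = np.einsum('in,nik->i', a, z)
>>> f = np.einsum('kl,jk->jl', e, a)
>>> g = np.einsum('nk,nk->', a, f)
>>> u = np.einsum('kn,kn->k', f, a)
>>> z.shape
(7, 17, 3)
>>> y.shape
(3, 7)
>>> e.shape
(7, 7)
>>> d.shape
(3, 3)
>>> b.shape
(3, 7)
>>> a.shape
(17, 7)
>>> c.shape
(3, 3)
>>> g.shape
()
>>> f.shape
(17, 7)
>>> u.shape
(17,)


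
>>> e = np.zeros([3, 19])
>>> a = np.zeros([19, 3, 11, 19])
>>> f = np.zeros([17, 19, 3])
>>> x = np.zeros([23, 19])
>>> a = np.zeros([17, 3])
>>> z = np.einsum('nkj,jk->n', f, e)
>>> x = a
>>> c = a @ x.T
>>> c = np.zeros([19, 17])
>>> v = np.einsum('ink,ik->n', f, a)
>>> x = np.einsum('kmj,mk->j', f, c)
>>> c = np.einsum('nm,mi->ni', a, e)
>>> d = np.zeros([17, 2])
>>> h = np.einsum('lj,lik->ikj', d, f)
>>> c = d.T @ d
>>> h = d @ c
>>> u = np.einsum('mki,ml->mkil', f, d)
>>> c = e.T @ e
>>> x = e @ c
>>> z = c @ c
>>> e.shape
(3, 19)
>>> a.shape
(17, 3)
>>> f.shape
(17, 19, 3)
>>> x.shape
(3, 19)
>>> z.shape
(19, 19)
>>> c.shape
(19, 19)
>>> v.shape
(19,)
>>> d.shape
(17, 2)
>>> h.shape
(17, 2)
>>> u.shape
(17, 19, 3, 2)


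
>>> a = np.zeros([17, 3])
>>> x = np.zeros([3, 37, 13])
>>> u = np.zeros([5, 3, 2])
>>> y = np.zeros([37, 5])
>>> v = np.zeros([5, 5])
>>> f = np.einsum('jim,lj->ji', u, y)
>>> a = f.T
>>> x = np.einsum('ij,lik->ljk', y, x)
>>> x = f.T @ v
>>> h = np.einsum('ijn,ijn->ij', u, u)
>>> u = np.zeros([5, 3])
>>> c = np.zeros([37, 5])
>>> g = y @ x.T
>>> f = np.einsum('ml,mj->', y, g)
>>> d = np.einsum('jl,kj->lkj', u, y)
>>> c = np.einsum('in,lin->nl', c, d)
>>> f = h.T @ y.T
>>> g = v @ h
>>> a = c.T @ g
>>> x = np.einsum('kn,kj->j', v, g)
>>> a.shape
(3, 3)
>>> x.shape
(3,)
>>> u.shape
(5, 3)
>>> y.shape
(37, 5)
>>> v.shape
(5, 5)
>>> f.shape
(3, 37)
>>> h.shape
(5, 3)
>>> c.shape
(5, 3)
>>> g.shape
(5, 3)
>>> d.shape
(3, 37, 5)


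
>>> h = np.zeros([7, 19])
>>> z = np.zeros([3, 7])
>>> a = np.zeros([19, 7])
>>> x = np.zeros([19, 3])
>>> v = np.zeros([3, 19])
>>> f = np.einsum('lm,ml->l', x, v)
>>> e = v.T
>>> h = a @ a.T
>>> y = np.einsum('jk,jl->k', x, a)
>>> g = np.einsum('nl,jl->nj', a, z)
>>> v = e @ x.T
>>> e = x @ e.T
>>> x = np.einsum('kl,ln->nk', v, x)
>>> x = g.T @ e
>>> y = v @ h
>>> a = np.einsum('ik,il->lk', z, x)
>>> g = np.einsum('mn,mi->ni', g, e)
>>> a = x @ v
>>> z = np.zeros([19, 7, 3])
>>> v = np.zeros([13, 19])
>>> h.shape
(19, 19)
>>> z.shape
(19, 7, 3)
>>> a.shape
(3, 19)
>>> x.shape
(3, 19)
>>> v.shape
(13, 19)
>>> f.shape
(19,)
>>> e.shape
(19, 19)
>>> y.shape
(19, 19)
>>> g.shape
(3, 19)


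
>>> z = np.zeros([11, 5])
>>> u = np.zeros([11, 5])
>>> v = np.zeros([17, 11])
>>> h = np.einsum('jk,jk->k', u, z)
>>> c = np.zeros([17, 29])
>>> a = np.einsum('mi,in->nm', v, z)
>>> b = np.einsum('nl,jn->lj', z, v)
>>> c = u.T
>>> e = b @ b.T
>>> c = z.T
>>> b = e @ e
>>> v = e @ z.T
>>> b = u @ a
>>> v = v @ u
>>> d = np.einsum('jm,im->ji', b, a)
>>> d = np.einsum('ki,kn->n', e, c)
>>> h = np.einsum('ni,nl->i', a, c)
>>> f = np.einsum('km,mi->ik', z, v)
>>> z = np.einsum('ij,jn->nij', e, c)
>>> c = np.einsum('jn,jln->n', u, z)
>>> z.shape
(11, 5, 5)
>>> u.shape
(11, 5)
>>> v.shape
(5, 5)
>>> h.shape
(17,)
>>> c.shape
(5,)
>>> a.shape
(5, 17)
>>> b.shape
(11, 17)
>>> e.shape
(5, 5)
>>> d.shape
(11,)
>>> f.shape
(5, 11)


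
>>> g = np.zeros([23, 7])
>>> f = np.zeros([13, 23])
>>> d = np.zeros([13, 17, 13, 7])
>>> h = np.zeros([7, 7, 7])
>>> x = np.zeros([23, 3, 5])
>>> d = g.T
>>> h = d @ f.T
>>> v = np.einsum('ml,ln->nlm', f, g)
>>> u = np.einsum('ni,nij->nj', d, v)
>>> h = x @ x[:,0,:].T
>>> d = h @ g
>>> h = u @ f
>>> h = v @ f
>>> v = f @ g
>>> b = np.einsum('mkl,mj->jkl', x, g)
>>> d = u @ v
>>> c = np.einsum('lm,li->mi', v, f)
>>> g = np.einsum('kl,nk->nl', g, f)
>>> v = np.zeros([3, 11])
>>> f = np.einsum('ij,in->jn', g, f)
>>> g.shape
(13, 7)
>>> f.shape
(7, 23)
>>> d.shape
(7, 7)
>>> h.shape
(7, 23, 23)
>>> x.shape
(23, 3, 5)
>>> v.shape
(3, 11)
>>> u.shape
(7, 13)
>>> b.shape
(7, 3, 5)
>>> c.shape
(7, 23)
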